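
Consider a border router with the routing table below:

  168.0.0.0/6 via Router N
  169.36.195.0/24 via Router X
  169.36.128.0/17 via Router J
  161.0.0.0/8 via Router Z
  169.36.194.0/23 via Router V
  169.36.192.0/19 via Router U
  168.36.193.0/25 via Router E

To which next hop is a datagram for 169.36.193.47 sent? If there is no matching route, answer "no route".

Router U

Routes whose prefix contains 169.36.193.47:
  168.0.0.0/6 (168.0.0.0 - 171.255.255.255) -> Router N
  169.36.128.0/17 (169.36.128.0 - 169.36.255.255) -> Router J
  169.36.192.0/19 (169.36.192.0 - 169.36.223.255) -> Router U
More-specific entries that do NOT match:
  168.36.193.0/25 (168.36.193.0 - 168.36.193.127) does not contain 169.36.193.47
  169.36.195.0/24 (169.36.195.0 - 169.36.195.255) does not contain 169.36.193.47
  169.36.194.0/23 (169.36.194.0 - 169.36.195.255) does not contain 169.36.193.47
Longest matching prefix is /19 -> next hop Router U.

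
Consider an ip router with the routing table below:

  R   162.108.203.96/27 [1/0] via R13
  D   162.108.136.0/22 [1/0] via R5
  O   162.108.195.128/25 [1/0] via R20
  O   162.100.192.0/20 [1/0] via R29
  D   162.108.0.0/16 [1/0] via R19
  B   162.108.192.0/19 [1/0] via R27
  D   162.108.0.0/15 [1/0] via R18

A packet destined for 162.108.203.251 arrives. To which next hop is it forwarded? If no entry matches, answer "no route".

R27

Routes whose prefix contains 162.108.203.251:
  162.108.0.0/15 (162.108.0.0 - 162.109.255.255) -> R18
  162.108.0.0/16 (162.108.0.0 - 162.108.255.255) -> R19
  162.108.192.0/19 (162.108.192.0 - 162.108.223.255) -> R27
More-specific entries that do NOT match:
  162.108.203.96/27 (162.108.203.96 - 162.108.203.127) does not contain 162.108.203.251
  162.108.195.128/25 (162.108.195.128 - 162.108.195.255) does not contain 162.108.203.251
  162.108.136.0/22 (162.108.136.0 - 162.108.139.255) does not contain 162.108.203.251
  162.100.192.0/20 (162.100.192.0 - 162.100.207.255) does not contain 162.108.203.251
Longest matching prefix is /19 -> next hop R27.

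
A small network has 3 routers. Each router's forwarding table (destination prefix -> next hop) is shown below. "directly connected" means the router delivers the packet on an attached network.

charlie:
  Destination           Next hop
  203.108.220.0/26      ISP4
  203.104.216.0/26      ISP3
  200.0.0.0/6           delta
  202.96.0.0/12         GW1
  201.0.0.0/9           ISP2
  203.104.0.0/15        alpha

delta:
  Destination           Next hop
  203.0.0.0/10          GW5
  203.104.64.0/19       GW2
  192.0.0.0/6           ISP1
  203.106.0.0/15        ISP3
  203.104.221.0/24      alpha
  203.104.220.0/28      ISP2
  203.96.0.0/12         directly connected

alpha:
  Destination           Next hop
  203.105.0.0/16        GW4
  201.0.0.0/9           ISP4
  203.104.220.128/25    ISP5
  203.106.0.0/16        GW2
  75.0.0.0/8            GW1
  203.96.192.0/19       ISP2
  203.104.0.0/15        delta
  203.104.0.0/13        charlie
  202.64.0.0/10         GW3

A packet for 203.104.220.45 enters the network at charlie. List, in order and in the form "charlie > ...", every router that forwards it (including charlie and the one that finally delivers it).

At charlie: longest match for 203.104.220.45 is 203.104.0.0/15 -> alpha
At alpha: longest match for 203.104.220.45 is 203.104.0.0/15 -> delta
At delta: longest match for 203.104.220.45 is 203.96.0.0/12 -> directly connected

charlie > alpha > delta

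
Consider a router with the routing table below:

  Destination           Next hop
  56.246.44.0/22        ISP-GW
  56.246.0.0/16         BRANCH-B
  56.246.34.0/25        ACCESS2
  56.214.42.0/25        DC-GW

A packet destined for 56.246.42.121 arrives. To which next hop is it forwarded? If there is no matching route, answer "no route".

BRANCH-B

Routes whose prefix contains 56.246.42.121:
  56.246.0.0/16 (56.246.0.0 - 56.246.255.255) -> BRANCH-B
More-specific entries that do NOT match:
  56.246.34.0/25 (56.246.34.0 - 56.246.34.127) does not contain 56.246.42.121
  56.214.42.0/25 (56.214.42.0 - 56.214.42.127) does not contain 56.246.42.121
  56.246.44.0/22 (56.246.44.0 - 56.246.47.255) does not contain 56.246.42.121
Longest matching prefix is /16 -> next hop BRANCH-B.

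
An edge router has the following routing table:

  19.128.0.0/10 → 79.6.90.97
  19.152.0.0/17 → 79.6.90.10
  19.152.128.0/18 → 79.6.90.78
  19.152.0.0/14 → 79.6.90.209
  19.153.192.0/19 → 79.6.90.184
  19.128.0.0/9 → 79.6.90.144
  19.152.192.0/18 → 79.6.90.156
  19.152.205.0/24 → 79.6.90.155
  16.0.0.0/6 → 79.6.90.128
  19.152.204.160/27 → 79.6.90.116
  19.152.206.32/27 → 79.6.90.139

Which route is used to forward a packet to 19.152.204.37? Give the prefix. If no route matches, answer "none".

Entries matching 19.152.204.37:
  16.0.0.0/6 (16.0.0.0 - 19.255.255.255)
  19.128.0.0/9 (19.128.0.0 - 19.255.255.255)
  19.128.0.0/10 (19.128.0.0 - 19.191.255.255)
  19.152.0.0/14 (19.152.0.0 - 19.155.255.255)
  19.152.192.0/18 (19.152.192.0 - 19.152.255.255)
Most specific is 19.152.192.0/18.

19.152.192.0/18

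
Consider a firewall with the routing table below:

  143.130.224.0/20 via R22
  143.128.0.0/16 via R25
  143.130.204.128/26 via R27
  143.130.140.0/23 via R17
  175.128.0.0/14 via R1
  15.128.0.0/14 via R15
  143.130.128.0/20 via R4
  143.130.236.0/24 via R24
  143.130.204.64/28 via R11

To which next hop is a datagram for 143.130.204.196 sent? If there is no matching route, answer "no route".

no route

No entry's prefix contains 143.130.204.196; there is no default route.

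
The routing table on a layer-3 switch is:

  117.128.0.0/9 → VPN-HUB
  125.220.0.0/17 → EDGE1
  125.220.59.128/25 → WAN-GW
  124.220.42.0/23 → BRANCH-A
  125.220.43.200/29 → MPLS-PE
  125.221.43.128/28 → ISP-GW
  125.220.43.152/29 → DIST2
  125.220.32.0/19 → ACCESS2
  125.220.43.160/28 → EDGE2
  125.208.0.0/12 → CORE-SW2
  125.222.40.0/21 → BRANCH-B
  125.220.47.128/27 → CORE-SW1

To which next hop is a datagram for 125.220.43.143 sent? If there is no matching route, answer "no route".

ACCESS2

Routes whose prefix contains 125.220.43.143:
  125.208.0.0/12 (125.208.0.0 - 125.223.255.255) -> CORE-SW2
  125.220.0.0/17 (125.220.0.0 - 125.220.127.255) -> EDGE1
  125.220.32.0/19 (125.220.32.0 - 125.220.63.255) -> ACCESS2
More-specific entries that do NOT match:
  125.220.43.200/29 (125.220.43.200 - 125.220.43.207) does not contain 125.220.43.143
  125.220.43.152/29 (125.220.43.152 - 125.220.43.159) does not contain 125.220.43.143
  125.221.43.128/28 (125.221.43.128 - 125.221.43.143) does not contain 125.220.43.143
  125.220.43.160/28 (125.220.43.160 - 125.220.43.175) does not contain 125.220.43.143
  125.220.47.128/27 (125.220.47.128 - 125.220.47.159) does not contain 125.220.43.143
  125.220.59.128/25 (125.220.59.128 - 125.220.59.255) does not contain 125.220.43.143
  124.220.42.0/23 (124.220.42.0 - 124.220.43.255) does not contain 125.220.43.143
  125.222.40.0/21 (125.222.40.0 - 125.222.47.255) does not contain 125.220.43.143
Longest matching prefix is /19 -> next hop ACCESS2.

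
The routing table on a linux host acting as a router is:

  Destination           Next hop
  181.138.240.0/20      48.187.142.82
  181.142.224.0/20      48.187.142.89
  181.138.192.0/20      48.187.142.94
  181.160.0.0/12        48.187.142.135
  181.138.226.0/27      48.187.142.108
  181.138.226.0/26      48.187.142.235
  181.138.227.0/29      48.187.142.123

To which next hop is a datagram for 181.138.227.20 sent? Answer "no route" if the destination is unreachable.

No entry's prefix contains 181.138.227.20; there is no default route.

no route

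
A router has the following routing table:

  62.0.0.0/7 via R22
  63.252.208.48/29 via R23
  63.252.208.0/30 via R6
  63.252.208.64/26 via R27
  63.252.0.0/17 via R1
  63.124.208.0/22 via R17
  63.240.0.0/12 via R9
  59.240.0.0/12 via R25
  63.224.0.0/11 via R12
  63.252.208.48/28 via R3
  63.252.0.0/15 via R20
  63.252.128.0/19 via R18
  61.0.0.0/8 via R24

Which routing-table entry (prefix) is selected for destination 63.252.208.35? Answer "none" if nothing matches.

63.252.0.0/15

Entries matching 63.252.208.35:
  62.0.0.0/7 (62.0.0.0 - 63.255.255.255)
  63.224.0.0/11 (63.224.0.0 - 63.255.255.255)
  63.240.0.0/12 (63.240.0.0 - 63.255.255.255)
  63.252.0.0/15 (63.252.0.0 - 63.253.255.255)
Most specific is 63.252.0.0/15.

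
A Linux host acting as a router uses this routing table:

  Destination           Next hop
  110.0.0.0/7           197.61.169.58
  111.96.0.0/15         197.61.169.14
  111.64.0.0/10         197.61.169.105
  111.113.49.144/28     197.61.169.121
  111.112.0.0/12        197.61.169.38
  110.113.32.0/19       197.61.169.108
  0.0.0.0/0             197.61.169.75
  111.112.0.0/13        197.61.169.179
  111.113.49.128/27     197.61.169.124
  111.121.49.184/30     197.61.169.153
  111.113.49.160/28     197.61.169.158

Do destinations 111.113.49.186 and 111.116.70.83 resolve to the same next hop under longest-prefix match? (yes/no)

111.113.49.186: longest match 111.112.0.0/13 -> 197.61.169.179
111.116.70.83: longest match 111.112.0.0/13 -> 197.61.169.179

yes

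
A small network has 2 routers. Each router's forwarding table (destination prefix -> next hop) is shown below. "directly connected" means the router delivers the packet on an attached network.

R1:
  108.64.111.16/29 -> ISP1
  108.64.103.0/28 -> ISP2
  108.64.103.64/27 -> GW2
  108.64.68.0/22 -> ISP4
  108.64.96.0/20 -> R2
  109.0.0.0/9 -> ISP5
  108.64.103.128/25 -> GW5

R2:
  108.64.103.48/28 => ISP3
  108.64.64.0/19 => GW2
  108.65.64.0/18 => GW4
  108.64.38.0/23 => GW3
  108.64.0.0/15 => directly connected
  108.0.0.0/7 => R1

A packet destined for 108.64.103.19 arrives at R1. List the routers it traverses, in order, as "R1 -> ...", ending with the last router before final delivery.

At R1: longest match for 108.64.103.19 is 108.64.96.0/20 -> R2
At R2: longest match for 108.64.103.19 is 108.64.0.0/15 -> directly connected

R1 -> R2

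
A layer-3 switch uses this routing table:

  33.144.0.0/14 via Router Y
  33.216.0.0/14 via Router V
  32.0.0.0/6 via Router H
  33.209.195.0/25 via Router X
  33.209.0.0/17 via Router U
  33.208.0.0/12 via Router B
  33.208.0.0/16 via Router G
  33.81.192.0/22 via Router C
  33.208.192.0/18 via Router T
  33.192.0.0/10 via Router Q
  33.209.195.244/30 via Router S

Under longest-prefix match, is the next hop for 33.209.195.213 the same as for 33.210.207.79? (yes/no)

33.209.195.213: longest match 33.208.0.0/12 -> Router B
33.210.207.79: longest match 33.208.0.0/12 -> Router B

yes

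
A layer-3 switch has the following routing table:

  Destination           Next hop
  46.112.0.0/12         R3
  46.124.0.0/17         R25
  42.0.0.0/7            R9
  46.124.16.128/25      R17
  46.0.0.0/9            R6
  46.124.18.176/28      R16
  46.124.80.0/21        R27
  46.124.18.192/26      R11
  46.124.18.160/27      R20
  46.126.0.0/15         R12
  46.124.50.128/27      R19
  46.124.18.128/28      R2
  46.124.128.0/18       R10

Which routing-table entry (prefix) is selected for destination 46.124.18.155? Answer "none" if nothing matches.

Entries matching 46.124.18.155:
  46.0.0.0/9 (46.0.0.0 - 46.127.255.255)
  46.112.0.0/12 (46.112.0.0 - 46.127.255.255)
  46.124.0.0/17 (46.124.0.0 - 46.124.127.255)
Most specific is 46.124.0.0/17.

46.124.0.0/17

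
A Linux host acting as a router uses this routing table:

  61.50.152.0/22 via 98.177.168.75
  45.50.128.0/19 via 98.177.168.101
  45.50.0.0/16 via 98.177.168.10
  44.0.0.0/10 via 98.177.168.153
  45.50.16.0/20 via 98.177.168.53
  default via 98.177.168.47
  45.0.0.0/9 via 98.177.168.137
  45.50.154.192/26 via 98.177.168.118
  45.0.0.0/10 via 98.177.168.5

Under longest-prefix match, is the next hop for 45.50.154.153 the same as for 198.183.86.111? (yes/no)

45.50.154.153: longest match 45.50.128.0/19 -> 98.177.168.101
198.183.86.111: longest match 0.0.0.0/0 -> 98.177.168.47

no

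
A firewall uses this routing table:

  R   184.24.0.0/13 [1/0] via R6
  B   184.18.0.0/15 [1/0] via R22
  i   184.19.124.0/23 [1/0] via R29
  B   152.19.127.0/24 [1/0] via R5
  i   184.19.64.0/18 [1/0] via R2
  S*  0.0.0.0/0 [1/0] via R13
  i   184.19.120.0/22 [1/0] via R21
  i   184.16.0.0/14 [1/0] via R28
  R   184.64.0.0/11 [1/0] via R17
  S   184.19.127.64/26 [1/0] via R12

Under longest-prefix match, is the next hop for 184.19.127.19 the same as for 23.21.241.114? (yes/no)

184.19.127.19: longest match 184.19.64.0/18 -> R2
23.21.241.114: longest match 0.0.0.0/0 -> R13

no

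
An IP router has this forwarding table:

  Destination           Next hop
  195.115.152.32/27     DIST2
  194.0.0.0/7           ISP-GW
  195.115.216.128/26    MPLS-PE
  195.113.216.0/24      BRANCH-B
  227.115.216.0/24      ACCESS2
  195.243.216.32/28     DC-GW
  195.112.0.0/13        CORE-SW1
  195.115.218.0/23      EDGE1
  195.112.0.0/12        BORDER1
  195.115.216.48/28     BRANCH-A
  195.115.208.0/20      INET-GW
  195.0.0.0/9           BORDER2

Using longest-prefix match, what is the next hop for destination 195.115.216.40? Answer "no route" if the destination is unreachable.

INET-GW

Routes whose prefix contains 195.115.216.40:
  194.0.0.0/7 (194.0.0.0 - 195.255.255.255) -> ISP-GW
  195.0.0.0/9 (195.0.0.0 - 195.127.255.255) -> BORDER2
  195.112.0.0/12 (195.112.0.0 - 195.127.255.255) -> BORDER1
  195.112.0.0/13 (195.112.0.0 - 195.119.255.255) -> CORE-SW1
  195.115.208.0/20 (195.115.208.0 - 195.115.223.255) -> INET-GW
More-specific entries that do NOT match:
  195.243.216.32/28 (195.243.216.32 - 195.243.216.47) does not contain 195.115.216.40
  195.115.216.48/28 (195.115.216.48 - 195.115.216.63) does not contain 195.115.216.40
  195.115.152.32/27 (195.115.152.32 - 195.115.152.63) does not contain 195.115.216.40
  195.115.216.128/26 (195.115.216.128 - 195.115.216.191) does not contain 195.115.216.40
  195.113.216.0/24 (195.113.216.0 - 195.113.216.255) does not contain 195.115.216.40
  227.115.216.0/24 (227.115.216.0 - 227.115.216.255) does not contain 195.115.216.40
  195.115.218.0/23 (195.115.218.0 - 195.115.219.255) does not contain 195.115.216.40
Longest matching prefix is /20 -> next hop INET-GW.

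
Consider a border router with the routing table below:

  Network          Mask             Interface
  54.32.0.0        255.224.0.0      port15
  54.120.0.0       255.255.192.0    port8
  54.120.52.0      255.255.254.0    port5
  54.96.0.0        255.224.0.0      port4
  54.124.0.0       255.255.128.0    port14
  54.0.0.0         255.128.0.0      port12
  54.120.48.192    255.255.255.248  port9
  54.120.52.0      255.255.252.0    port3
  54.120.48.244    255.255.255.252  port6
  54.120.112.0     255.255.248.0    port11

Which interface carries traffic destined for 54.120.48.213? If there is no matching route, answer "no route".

Routes whose prefix contains 54.120.48.213:
  54.0.0.0/9 (54.0.0.0 - 54.127.255.255) -> port12
  54.96.0.0/11 (54.96.0.0 - 54.127.255.255) -> port4
  54.120.0.0/18 (54.120.0.0 - 54.120.63.255) -> port8
More-specific entries that do NOT match:
  54.120.48.244/30 (54.120.48.244 - 54.120.48.247) does not contain 54.120.48.213
  54.120.48.192/29 (54.120.48.192 - 54.120.48.199) does not contain 54.120.48.213
  54.120.52.0/23 (54.120.52.0 - 54.120.53.255) does not contain 54.120.48.213
  54.120.52.0/22 (54.120.52.0 - 54.120.55.255) does not contain 54.120.48.213
  54.120.112.0/21 (54.120.112.0 - 54.120.119.255) does not contain 54.120.48.213
Longest matching prefix is /18 -> interface port8.

port8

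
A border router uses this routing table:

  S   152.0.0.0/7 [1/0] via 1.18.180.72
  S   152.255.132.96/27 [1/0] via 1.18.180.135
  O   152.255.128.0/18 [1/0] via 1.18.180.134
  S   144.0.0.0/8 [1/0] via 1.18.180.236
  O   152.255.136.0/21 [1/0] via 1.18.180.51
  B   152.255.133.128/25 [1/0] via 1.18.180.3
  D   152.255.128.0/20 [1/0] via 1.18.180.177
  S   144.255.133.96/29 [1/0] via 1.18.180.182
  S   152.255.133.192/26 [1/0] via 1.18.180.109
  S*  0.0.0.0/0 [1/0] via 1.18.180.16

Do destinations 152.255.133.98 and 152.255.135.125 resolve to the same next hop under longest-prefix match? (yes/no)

yes

152.255.133.98: longest match 152.255.128.0/20 -> 1.18.180.177
152.255.135.125: longest match 152.255.128.0/20 -> 1.18.180.177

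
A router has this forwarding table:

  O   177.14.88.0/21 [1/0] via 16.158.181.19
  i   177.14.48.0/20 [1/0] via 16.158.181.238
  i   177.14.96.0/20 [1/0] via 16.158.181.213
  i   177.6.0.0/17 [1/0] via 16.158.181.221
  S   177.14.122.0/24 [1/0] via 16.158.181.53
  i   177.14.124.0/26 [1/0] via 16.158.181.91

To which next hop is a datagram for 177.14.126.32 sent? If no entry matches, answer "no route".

no route

No entry's prefix contains 177.14.126.32; there is no default route.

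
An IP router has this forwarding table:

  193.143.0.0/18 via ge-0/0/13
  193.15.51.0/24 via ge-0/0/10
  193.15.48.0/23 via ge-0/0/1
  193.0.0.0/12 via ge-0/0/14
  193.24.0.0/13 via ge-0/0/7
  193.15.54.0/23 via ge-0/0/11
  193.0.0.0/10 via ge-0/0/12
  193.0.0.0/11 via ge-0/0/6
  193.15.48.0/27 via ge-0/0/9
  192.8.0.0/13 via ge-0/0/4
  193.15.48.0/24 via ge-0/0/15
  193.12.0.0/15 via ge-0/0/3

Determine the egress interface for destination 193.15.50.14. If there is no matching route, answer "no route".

ge-0/0/14

Routes whose prefix contains 193.15.50.14:
  193.0.0.0/10 (193.0.0.0 - 193.63.255.255) -> ge-0/0/12
  193.0.0.0/11 (193.0.0.0 - 193.31.255.255) -> ge-0/0/6
  193.0.0.0/12 (193.0.0.0 - 193.15.255.255) -> ge-0/0/14
More-specific entries that do NOT match:
  193.15.48.0/27 (193.15.48.0 - 193.15.48.31) does not contain 193.15.50.14
  193.15.51.0/24 (193.15.51.0 - 193.15.51.255) does not contain 193.15.50.14
  193.15.48.0/24 (193.15.48.0 - 193.15.48.255) does not contain 193.15.50.14
  193.15.48.0/23 (193.15.48.0 - 193.15.49.255) does not contain 193.15.50.14
  193.15.54.0/23 (193.15.54.0 - 193.15.55.255) does not contain 193.15.50.14
  193.143.0.0/18 (193.143.0.0 - 193.143.63.255) does not contain 193.15.50.14
  193.12.0.0/15 (193.12.0.0 - 193.13.255.255) does not contain 193.15.50.14
  193.24.0.0/13 (193.24.0.0 - 193.31.255.255) does not contain 193.15.50.14
  192.8.0.0/13 (192.8.0.0 - 192.15.255.255) does not contain 193.15.50.14
Longest matching prefix is /12 -> interface ge-0/0/14.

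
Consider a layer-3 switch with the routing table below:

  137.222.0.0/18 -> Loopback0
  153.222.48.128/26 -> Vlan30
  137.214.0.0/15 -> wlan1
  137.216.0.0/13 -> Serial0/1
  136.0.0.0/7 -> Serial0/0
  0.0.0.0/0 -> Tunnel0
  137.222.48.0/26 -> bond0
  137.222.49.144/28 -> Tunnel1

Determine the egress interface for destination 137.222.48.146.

Routes whose prefix contains 137.222.48.146:
  0.0.0.0/0 (default, matches everything) -> Tunnel0
  136.0.0.0/7 (136.0.0.0 - 137.255.255.255) -> Serial0/0
  137.216.0.0/13 (137.216.0.0 - 137.223.255.255) -> Serial0/1
  137.222.0.0/18 (137.222.0.0 - 137.222.63.255) -> Loopback0
More-specific entries that do NOT match:
  137.222.49.144/28 (137.222.49.144 - 137.222.49.159) does not contain 137.222.48.146
  153.222.48.128/26 (153.222.48.128 - 153.222.48.191) does not contain 137.222.48.146
  137.222.48.0/26 (137.222.48.0 - 137.222.48.63) does not contain 137.222.48.146
Longest matching prefix is /18 -> interface Loopback0.

Loopback0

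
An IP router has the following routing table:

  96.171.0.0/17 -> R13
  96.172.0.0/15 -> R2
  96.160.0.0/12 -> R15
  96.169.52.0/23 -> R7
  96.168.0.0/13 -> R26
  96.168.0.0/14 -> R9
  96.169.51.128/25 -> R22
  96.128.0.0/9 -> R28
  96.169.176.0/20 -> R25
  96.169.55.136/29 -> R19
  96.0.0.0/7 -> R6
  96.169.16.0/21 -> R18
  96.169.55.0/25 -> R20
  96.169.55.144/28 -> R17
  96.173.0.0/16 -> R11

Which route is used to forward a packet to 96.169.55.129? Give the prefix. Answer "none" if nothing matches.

96.168.0.0/14

Entries matching 96.169.55.129:
  96.0.0.0/7 (96.0.0.0 - 97.255.255.255)
  96.128.0.0/9 (96.128.0.0 - 96.255.255.255)
  96.160.0.0/12 (96.160.0.0 - 96.175.255.255)
  96.168.0.0/13 (96.168.0.0 - 96.175.255.255)
  96.168.0.0/14 (96.168.0.0 - 96.171.255.255)
Most specific is 96.168.0.0/14.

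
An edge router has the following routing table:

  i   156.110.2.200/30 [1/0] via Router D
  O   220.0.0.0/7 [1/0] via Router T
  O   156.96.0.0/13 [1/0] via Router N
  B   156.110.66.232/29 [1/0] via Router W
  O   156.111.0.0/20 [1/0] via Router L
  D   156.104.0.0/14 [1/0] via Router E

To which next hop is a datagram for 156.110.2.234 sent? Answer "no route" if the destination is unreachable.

no route

No entry's prefix contains 156.110.2.234; there is no default route.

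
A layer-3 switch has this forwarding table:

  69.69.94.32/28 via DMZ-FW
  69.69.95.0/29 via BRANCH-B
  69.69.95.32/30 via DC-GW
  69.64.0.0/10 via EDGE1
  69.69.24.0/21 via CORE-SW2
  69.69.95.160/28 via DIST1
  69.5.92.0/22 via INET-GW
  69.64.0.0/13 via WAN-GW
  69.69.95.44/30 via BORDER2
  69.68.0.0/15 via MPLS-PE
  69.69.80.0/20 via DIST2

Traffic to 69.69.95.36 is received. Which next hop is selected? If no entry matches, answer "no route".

Routes whose prefix contains 69.69.95.36:
  69.64.0.0/10 (69.64.0.0 - 69.127.255.255) -> EDGE1
  69.64.0.0/13 (69.64.0.0 - 69.71.255.255) -> WAN-GW
  69.68.0.0/15 (69.68.0.0 - 69.69.255.255) -> MPLS-PE
  69.69.80.0/20 (69.69.80.0 - 69.69.95.255) -> DIST2
More-specific entries that do NOT match:
  69.69.95.32/30 (69.69.95.32 - 69.69.95.35) does not contain 69.69.95.36
  69.69.95.44/30 (69.69.95.44 - 69.69.95.47) does not contain 69.69.95.36
  69.69.95.0/29 (69.69.95.0 - 69.69.95.7) does not contain 69.69.95.36
  69.69.94.32/28 (69.69.94.32 - 69.69.94.47) does not contain 69.69.95.36
  69.69.95.160/28 (69.69.95.160 - 69.69.95.175) does not contain 69.69.95.36
  69.5.92.0/22 (69.5.92.0 - 69.5.95.255) does not contain 69.69.95.36
  69.69.24.0/21 (69.69.24.0 - 69.69.31.255) does not contain 69.69.95.36
Longest matching prefix is /20 -> next hop DIST2.

DIST2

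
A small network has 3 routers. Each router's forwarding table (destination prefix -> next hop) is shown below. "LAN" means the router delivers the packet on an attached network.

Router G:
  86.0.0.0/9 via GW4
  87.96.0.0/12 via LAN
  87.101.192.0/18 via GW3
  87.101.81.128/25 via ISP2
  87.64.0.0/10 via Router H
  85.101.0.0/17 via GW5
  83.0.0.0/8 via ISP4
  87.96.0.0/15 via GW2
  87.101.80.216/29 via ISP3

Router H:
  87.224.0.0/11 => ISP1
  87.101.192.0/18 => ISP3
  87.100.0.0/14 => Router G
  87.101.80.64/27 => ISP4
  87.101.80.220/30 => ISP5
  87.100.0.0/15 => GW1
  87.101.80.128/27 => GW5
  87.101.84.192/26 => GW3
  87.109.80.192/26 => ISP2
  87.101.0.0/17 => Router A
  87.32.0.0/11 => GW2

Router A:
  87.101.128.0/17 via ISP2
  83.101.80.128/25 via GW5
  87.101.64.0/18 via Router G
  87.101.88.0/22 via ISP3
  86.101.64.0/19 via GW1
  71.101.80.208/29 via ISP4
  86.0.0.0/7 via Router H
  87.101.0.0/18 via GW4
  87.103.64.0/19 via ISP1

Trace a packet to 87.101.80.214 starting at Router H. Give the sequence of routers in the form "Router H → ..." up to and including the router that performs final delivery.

At Router H: longest match for 87.101.80.214 is 87.101.0.0/17 -> Router A
At Router A: longest match for 87.101.80.214 is 87.101.64.0/18 -> Router G
At Router G: longest match for 87.101.80.214 is 87.96.0.0/12 -> LAN

Router H → Router A → Router G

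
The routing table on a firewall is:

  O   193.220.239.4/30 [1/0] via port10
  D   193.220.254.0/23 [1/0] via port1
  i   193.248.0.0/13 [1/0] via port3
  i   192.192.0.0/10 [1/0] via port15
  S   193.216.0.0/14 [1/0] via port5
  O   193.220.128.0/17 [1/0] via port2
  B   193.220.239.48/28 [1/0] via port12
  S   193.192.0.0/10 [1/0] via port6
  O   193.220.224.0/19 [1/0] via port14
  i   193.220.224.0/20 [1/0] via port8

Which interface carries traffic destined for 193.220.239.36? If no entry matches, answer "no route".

Routes whose prefix contains 193.220.239.36:
  193.192.0.0/10 (193.192.0.0 - 193.255.255.255) -> port6
  193.220.128.0/17 (193.220.128.0 - 193.220.255.255) -> port2
  193.220.224.0/19 (193.220.224.0 - 193.220.255.255) -> port14
  193.220.224.0/20 (193.220.224.0 - 193.220.239.255) -> port8
More-specific entries that do NOT match:
  193.220.239.4/30 (193.220.239.4 - 193.220.239.7) does not contain 193.220.239.36
  193.220.239.48/28 (193.220.239.48 - 193.220.239.63) does not contain 193.220.239.36
  193.220.254.0/23 (193.220.254.0 - 193.220.255.255) does not contain 193.220.239.36
Longest matching prefix is /20 -> interface port8.

port8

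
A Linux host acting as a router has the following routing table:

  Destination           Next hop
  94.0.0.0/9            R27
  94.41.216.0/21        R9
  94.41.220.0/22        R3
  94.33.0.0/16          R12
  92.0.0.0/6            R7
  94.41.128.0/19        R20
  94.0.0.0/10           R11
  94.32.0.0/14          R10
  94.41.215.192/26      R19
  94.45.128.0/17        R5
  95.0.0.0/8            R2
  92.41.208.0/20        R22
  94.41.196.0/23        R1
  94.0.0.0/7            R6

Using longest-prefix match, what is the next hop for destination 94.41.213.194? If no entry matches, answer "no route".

R11

Routes whose prefix contains 94.41.213.194:
  92.0.0.0/6 (92.0.0.0 - 95.255.255.255) -> R7
  94.0.0.0/7 (94.0.0.0 - 95.255.255.255) -> R6
  94.0.0.0/9 (94.0.0.0 - 94.127.255.255) -> R27
  94.0.0.0/10 (94.0.0.0 - 94.63.255.255) -> R11
More-specific entries that do NOT match:
  94.41.215.192/26 (94.41.215.192 - 94.41.215.255) does not contain 94.41.213.194
  94.41.196.0/23 (94.41.196.0 - 94.41.197.255) does not contain 94.41.213.194
  94.41.220.0/22 (94.41.220.0 - 94.41.223.255) does not contain 94.41.213.194
  94.41.216.0/21 (94.41.216.0 - 94.41.223.255) does not contain 94.41.213.194
  92.41.208.0/20 (92.41.208.0 - 92.41.223.255) does not contain 94.41.213.194
  94.41.128.0/19 (94.41.128.0 - 94.41.159.255) does not contain 94.41.213.194
  94.45.128.0/17 (94.45.128.0 - 94.45.255.255) does not contain 94.41.213.194
  94.33.0.0/16 (94.33.0.0 - 94.33.255.255) does not contain 94.41.213.194
  94.32.0.0/14 (94.32.0.0 - 94.35.255.255) does not contain 94.41.213.194
Longest matching prefix is /10 -> next hop R11.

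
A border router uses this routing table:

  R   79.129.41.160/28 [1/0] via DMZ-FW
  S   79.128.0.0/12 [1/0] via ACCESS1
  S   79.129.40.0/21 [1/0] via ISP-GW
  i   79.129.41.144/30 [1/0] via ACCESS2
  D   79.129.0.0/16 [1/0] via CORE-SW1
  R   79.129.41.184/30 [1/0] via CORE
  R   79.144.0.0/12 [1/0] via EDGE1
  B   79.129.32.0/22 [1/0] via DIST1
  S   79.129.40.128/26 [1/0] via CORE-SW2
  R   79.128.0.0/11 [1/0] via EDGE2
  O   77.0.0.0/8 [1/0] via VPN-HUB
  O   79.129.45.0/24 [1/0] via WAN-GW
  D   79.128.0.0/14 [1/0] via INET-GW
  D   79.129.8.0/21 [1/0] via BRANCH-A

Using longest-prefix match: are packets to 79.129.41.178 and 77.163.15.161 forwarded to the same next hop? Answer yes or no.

no

79.129.41.178: longest match 79.129.40.0/21 -> ISP-GW
77.163.15.161: longest match 77.0.0.0/8 -> VPN-HUB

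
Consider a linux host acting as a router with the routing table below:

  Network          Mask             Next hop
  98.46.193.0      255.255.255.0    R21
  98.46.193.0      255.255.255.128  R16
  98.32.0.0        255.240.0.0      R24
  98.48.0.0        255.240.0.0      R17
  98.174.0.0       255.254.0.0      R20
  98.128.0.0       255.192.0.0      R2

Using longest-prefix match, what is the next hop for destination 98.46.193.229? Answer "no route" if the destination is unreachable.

R21

Routes whose prefix contains 98.46.193.229:
  98.32.0.0/12 (98.32.0.0 - 98.47.255.255) -> R24
  98.46.193.0/24 (98.46.193.0 - 98.46.193.255) -> R21
More-specific entries that do NOT match:
  98.46.193.0/25 (98.46.193.0 - 98.46.193.127) does not contain 98.46.193.229
Longest matching prefix is /24 -> next hop R21.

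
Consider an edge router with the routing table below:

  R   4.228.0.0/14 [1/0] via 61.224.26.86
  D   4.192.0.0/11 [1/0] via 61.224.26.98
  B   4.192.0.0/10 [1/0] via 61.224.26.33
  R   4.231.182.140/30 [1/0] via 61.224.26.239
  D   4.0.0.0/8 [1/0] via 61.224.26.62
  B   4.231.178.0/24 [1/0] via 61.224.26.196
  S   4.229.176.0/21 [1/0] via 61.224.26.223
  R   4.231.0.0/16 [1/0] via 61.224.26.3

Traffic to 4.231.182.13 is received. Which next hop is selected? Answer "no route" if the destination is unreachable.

Routes whose prefix contains 4.231.182.13:
  4.0.0.0/8 (4.0.0.0 - 4.255.255.255) -> 61.224.26.62
  4.192.0.0/10 (4.192.0.0 - 4.255.255.255) -> 61.224.26.33
  4.228.0.0/14 (4.228.0.0 - 4.231.255.255) -> 61.224.26.86
  4.231.0.0/16 (4.231.0.0 - 4.231.255.255) -> 61.224.26.3
More-specific entries that do NOT match:
  4.231.182.140/30 (4.231.182.140 - 4.231.182.143) does not contain 4.231.182.13
  4.231.178.0/24 (4.231.178.0 - 4.231.178.255) does not contain 4.231.182.13
  4.229.176.0/21 (4.229.176.0 - 4.229.183.255) does not contain 4.231.182.13
Longest matching prefix is /16 -> next hop 61.224.26.3.

61.224.26.3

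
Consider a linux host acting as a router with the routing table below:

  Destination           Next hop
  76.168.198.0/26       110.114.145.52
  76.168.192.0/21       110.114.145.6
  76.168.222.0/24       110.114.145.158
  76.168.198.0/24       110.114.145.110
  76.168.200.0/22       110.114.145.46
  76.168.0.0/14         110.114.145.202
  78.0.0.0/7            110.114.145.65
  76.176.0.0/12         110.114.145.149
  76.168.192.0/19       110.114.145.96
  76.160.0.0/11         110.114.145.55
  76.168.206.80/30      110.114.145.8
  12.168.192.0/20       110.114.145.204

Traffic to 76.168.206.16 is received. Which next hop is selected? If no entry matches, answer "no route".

110.114.145.96

Routes whose prefix contains 76.168.206.16:
  76.160.0.0/11 (76.160.0.0 - 76.191.255.255) -> 110.114.145.55
  76.168.0.0/14 (76.168.0.0 - 76.171.255.255) -> 110.114.145.202
  76.168.192.0/19 (76.168.192.0 - 76.168.223.255) -> 110.114.145.96
More-specific entries that do NOT match:
  76.168.206.80/30 (76.168.206.80 - 76.168.206.83) does not contain 76.168.206.16
  76.168.198.0/26 (76.168.198.0 - 76.168.198.63) does not contain 76.168.206.16
  76.168.222.0/24 (76.168.222.0 - 76.168.222.255) does not contain 76.168.206.16
  76.168.198.0/24 (76.168.198.0 - 76.168.198.255) does not contain 76.168.206.16
  76.168.200.0/22 (76.168.200.0 - 76.168.203.255) does not contain 76.168.206.16
  76.168.192.0/21 (76.168.192.0 - 76.168.199.255) does not contain 76.168.206.16
  12.168.192.0/20 (12.168.192.0 - 12.168.207.255) does not contain 76.168.206.16
Longest matching prefix is /19 -> next hop 110.114.145.96.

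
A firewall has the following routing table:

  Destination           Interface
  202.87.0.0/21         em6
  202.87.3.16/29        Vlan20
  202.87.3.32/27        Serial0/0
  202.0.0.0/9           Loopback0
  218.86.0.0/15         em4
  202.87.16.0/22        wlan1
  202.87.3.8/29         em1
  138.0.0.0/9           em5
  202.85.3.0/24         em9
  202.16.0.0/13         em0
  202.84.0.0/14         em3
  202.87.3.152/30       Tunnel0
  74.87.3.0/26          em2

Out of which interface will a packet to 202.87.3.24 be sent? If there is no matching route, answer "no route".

Routes whose prefix contains 202.87.3.24:
  202.0.0.0/9 (202.0.0.0 - 202.127.255.255) -> Loopback0
  202.84.0.0/14 (202.84.0.0 - 202.87.255.255) -> em3
  202.87.0.0/21 (202.87.0.0 - 202.87.7.255) -> em6
More-specific entries that do NOT match:
  202.87.3.152/30 (202.87.3.152 - 202.87.3.155) does not contain 202.87.3.24
  202.87.3.16/29 (202.87.3.16 - 202.87.3.23) does not contain 202.87.3.24
  202.87.3.8/29 (202.87.3.8 - 202.87.3.15) does not contain 202.87.3.24
  202.87.3.32/27 (202.87.3.32 - 202.87.3.63) does not contain 202.87.3.24
  74.87.3.0/26 (74.87.3.0 - 74.87.3.63) does not contain 202.87.3.24
  202.85.3.0/24 (202.85.3.0 - 202.85.3.255) does not contain 202.87.3.24
  202.87.16.0/22 (202.87.16.0 - 202.87.19.255) does not contain 202.87.3.24
Longest matching prefix is /21 -> interface em6.

em6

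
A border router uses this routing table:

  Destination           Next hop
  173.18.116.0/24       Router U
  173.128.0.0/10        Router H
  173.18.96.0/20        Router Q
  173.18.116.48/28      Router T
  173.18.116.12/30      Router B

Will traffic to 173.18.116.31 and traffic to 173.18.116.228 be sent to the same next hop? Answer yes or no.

yes

173.18.116.31: longest match 173.18.116.0/24 -> Router U
173.18.116.228: longest match 173.18.116.0/24 -> Router U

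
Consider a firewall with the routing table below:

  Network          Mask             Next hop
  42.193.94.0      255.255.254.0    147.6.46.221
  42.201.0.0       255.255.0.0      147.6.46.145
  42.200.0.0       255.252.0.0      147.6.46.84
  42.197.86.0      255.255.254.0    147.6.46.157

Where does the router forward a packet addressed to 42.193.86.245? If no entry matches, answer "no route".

No entry's prefix contains 42.193.86.245; there is no default route.

no route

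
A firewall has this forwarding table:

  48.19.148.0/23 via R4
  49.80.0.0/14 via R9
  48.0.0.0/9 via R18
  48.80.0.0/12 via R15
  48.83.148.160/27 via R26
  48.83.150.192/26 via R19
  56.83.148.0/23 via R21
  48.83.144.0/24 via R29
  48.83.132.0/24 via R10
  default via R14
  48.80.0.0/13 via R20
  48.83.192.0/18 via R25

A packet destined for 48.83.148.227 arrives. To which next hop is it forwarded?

Routes whose prefix contains 48.83.148.227:
  0.0.0.0/0 (default, matches everything) -> R14
  48.0.0.0/9 (48.0.0.0 - 48.127.255.255) -> R18
  48.80.0.0/12 (48.80.0.0 - 48.95.255.255) -> R15
  48.80.0.0/13 (48.80.0.0 - 48.87.255.255) -> R20
More-specific entries that do NOT match:
  48.83.148.160/27 (48.83.148.160 - 48.83.148.191) does not contain 48.83.148.227
  48.83.150.192/26 (48.83.150.192 - 48.83.150.255) does not contain 48.83.148.227
  48.83.144.0/24 (48.83.144.0 - 48.83.144.255) does not contain 48.83.148.227
  48.83.132.0/24 (48.83.132.0 - 48.83.132.255) does not contain 48.83.148.227
  48.19.148.0/23 (48.19.148.0 - 48.19.149.255) does not contain 48.83.148.227
  56.83.148.0/23 (56.83.148.0 - 56.83.149.255) does not contain 48.83.148.227
  48.83.192.0/18 (48.83.192.0 - 48.83.255.255) does not contain 48.83.148.227
  49.80.0.0/14 (49.80.0.0 - 49.83.255.255) does not contain 48.83.148.227
Longest matching prefix is /13 -> next hop R20.

R20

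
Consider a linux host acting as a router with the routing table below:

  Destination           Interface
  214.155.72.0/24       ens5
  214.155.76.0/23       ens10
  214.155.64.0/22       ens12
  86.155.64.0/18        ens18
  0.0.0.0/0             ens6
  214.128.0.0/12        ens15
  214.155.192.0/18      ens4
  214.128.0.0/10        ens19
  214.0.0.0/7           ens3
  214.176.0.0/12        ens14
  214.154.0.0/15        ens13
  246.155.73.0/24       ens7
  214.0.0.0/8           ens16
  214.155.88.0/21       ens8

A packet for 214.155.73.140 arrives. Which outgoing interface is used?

Routes whose prefix contains 214.155.73.140:
  0.0.0.0/0 (default, matches everything) -> ens6
  214.0.0.0/7 (214.0.0.0 - 215.255.255.255) -> ens3
  214.0.0.0/8 (214.0.0.0 - 214.255.255.255) -> ens16
  214.128.0.0/10 (214.128.0.0 - 214.191.255.255) -> ens19
  214.154.0.0/15 (214.154.0.0 - 214.155.255.255) -> ens13
More-specific entries that do NOT match:
  214.155.72.0/24 (214.155.72.0 - 214.155.72.255) does not contain 214.155.73.140
  246.155.73.0/24 (246.155.73.0 - 246.155.73.255) does not contain 214.155.73.140
  214.155.76.0/23 (214.155.76.0 - 214.155.77.255) does not contain 214.155.73.140
  214.155.64.0/22 (214.155.64.0 - 214.155.67.255) does not contain 214.155.73.140
  214.155.88.0/21 (214.155.88.0 - 214.155.95.255) does not contain 214.155.73.140
  86.155.64.0/18 (86.155.64.0 - 86.155.127.255) does not contain 214.155.73.140
  214.155.192.0/18 (214.155.192.0 - 214.155.255.255) does not contain 214.155.73.140
Longest matching prefix is /15 -> interface ens13.

ens13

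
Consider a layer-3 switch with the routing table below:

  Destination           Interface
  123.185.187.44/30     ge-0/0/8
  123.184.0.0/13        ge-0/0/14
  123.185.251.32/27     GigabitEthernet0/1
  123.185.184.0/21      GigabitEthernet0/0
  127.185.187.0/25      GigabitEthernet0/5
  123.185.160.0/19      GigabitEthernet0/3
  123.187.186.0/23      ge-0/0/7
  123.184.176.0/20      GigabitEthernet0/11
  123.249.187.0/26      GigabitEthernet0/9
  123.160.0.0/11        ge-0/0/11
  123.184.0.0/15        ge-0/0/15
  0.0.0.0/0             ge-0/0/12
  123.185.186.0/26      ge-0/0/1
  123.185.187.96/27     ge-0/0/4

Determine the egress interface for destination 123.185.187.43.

Routes whose prefix contains 123.185.187.43:
  0.0.0.0/0 (default, matches everything) -> ge-0/0/12
  123.160.0.0/11 (123.160.0.0 - 123.191.255.255) -> ge-0/0/11
  123.184.0.0/13 (123.184.0.0 - 123.191.255.255) -> ge-0/0/14
  123.184.0.0/15 (123.184.0.0 - 123.185.255.255) -> ge-0/0/15
  123.185.160.0/19 (123.185.160.0 - 123.185.191.255) -> GigabitEthernet0/3
  123.185.184.0/21 (123.185.184.0 - 123.185.191.255) -> GigabitEthernet0/0
More-specific entries that do NOT match:
  123.185.187.44/30 (123.185.187.44 - 123.185.187.47) does not contain 123.185.187.43
  123.185.251.32/27 (123.185.251.32 - 123.185.251.63) does not contain 123.185.187.43
  123.185.187.96/27 (123.185.187.96 - 123.185.187.127) does not contain 123.185.187.43
  123.249.187.0/26 (123.249.187.0 - 123.249.187.63) does not contain 123.185.187.43
  123.185.186.0/26 (123.185.186.0 - 123.185.186.63) does not contain 123.185.187.43
  127.185.187.0/25 (127.185.187.0 - 127.185.187.127) does not contain 123.185.187.43
  123.187.186.0/23 (123.187.186.0 - 123.187.187.255) does not contain 123.185.187.43
Longest matching prefix is /21 -> interface GigabitEthernet0/0.

GigabitEthernet0/0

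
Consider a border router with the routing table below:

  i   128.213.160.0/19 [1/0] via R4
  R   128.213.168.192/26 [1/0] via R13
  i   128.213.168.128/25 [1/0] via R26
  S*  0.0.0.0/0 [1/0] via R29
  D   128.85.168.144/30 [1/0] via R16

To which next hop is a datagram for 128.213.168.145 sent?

Routes whose prefix contains 128.213.168.145:
  0.0.0.0/0 (default, matches everything) -> R29
  128.213.160.0/19 (128.213.160.0 - 128.213.191.255) -> R4
  128.213.168.128/25 (128.213.168.128 - 128.213.168.255) -> R26
More-specific entries that do NOT match:
  128.85.168.144/30 (128.85.168.144 - 128.85.168.147) does not contain 128.213.168.145
  128.213.168.192/26 (128.213.168.192 - 128.213.168.255) does not contain 128.213.168.145
Longest matching prefix is /25 -> next hop R26.

R26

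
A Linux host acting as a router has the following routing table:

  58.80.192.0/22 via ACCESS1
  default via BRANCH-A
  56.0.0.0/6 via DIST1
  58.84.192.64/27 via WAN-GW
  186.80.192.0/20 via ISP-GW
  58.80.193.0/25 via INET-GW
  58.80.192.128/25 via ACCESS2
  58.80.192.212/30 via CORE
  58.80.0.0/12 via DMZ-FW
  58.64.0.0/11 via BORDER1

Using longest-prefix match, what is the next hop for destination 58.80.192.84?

ACCESS1

Routes whose prefix contains 58.80.192.84:
  0.0.0.0/0 (default, matches everything) -> BRANCH-A
  56.0.0.0/6 (56.0.0.0 - 59.255.255.255) -> DIST1
  58.64.0.0/11 (58.64.0.0 - 58.95.255.255) -> BORDER1
  58.80.0.0/12 (58.80.0.0 - 58.95.255.255) -> DMZ-FW
  58.80.192.0/22 (58.80.192.0 - 58.80.195.255) -> ACCESS1
More-specific entries that do NOT match:
  58.80.192.212/30 (58.80.192.212 - 58.80.192.215) does not contain 58.80.192.84
  58.84.192.64/27 (58.84.192.64 - 58.84.192.95) does not contain 58.80.192.84
  58.80.193.0/25 (58.80.193.0 - 58.80.193.127) does not contain 58.80.192.84
  58.80.192.128/25 (58.80.192.128 - 58.80.192.255) does not contain 58.80.192.84
Longest matching prefix is /22 -> next hop ACCESS1.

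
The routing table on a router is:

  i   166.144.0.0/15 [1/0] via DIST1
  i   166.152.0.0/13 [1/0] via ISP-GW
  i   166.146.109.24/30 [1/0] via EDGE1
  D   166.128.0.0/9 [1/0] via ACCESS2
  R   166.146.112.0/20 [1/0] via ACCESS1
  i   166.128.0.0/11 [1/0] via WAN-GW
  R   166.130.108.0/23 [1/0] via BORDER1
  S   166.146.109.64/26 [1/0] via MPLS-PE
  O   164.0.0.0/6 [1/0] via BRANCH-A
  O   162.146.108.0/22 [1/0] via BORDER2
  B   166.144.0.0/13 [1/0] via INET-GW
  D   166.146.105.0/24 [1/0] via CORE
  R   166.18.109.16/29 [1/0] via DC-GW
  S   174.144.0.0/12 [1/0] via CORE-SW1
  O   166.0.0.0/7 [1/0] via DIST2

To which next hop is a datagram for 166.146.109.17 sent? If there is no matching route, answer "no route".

INET-GW

Routes whose prefix contains 166.146.109.17:
  164.0.0.0/6 (164.0.0.0 - 167.255.255.255) -> BRANCH-A
  166.0.0.0/7 (166.0.0.0 - 167.255.255.255) -> DIST2
  166.128.0.0/9 (166.128.0.0 - 166.255.255.255) -> ACCESS2
  166.128.0.0/11 (166.128.0.0 - 166.159.255.255) -> WAN-GW
  166.144.0.0/13 (166.144.0.0 - 166.151.255.255) -> INET-GW
More-specific entries that do NOT match:
  166.146.109.24/30 (166.146.109.24 - 166.146.109.27) does not contain 166.146.109.17
  166.18.109.16/29 (166.18.109.16 - 166.18.109.23) does not contain 166.146.109.17
  166.146.109.64/26 (166.146.109.64 - 166.146.109.127) does not contain 166.146.109.17
  166.146.105.0/24 (166.146.105.0 - 166.146.105.255) does not contain 166.146.109.17
  166.130.108.0/23 (166.130.108.0 - 166.130.109.255) does not contain 166.146.109.17
  162.146.108.0/22 (162.146.108.0 - 162.146.111.255) does not contain 166.146.109.17
  166.146.112.0/20 (166.146.112.0 - 166.146.127.255) does not contain 166.146.109.17
  166.144.0.0/15 (166.144.0.0 - 166.145.255.255) does not contain 166.146.109.17
Longest matching prefix is /13 -> next hop INET-GW.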